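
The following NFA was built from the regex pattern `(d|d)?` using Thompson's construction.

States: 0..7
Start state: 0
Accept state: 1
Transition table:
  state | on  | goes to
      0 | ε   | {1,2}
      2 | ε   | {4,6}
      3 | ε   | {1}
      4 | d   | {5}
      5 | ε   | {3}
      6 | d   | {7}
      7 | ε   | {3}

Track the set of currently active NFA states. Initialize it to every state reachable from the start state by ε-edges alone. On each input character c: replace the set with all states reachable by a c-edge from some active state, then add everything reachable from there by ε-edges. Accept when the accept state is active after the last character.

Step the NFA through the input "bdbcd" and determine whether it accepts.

Answer: REJECT

Trace:
start: ε-closure({0}) = {0,1,2,4,6}
'b' @ 1: {}  — state set empty
rest 'dbcd' ignored (set empty)
after full input: {}  (accept=1 not in)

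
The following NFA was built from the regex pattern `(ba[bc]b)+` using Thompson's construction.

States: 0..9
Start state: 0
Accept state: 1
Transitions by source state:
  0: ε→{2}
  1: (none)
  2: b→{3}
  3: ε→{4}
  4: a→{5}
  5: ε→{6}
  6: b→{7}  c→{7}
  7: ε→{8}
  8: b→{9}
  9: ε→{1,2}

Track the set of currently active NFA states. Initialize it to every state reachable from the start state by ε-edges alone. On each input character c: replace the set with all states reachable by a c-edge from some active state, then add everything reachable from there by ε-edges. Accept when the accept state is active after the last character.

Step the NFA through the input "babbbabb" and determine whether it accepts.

start: ε-closure({0}) = {0,2}
'b' @ 1: {3,4}
'a' @ 2: {5,6}
'b' @ 3: {7,8}
'b' @ 4: {1,2,9}  [accepting]
'b' @ 5: {3,4}
'a' @ 6: {5,6}
'b' @ 7: {7,8}
'b' @ 8: {1,2,9}  [accepting]
final: {1,2,9}; accept 1 in set

Answer: ACCEPT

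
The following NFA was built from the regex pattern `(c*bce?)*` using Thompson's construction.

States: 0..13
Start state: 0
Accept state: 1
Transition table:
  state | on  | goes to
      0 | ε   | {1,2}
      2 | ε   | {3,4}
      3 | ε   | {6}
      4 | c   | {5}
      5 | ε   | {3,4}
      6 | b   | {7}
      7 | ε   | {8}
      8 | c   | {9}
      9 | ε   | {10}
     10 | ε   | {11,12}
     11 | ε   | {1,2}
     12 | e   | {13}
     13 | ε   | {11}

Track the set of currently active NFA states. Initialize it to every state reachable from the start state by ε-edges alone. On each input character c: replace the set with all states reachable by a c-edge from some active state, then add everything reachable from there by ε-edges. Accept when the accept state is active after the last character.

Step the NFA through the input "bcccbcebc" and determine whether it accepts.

Answer: ACCEPT

Derivation:
start: ε-closure({0}) = {0,1,2,3,4,6}
'b' @ 1: {7,8}
'c' @ 2: {1,2,3,4,6,9,10,11,12}  [accepting]
'c' @ 3: {3,4,5,6}
'c' @ 4: {3,4,5,6}
'b' @ 5: {7,8}
'c' @ 6: {1,2,3,4,6,9,10,11,12}  [accepting]
'e' @ 7: {1,2,3,4,6,11,13}  [accepting]
'b' @ 8: {7,8}
'c' @ 9: {1,2,3,4,6,9,10,11,12}  [accepting]
after full input: {1,2,3,4,6,9,10,11,12}  (accept=1 in)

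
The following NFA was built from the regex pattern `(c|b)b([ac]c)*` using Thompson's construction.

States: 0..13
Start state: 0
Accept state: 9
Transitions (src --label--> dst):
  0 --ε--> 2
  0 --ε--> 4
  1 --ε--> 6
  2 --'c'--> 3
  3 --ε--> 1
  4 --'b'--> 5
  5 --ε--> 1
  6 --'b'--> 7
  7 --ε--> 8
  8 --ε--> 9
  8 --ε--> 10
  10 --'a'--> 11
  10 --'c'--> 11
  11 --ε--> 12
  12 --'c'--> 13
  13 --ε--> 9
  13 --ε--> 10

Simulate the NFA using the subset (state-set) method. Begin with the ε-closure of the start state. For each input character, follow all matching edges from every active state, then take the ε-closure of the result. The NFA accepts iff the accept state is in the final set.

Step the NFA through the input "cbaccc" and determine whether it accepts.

start: ε-closure({0}) = {0,2,4}
'c' @ 1: {1,3,6}
'b' @ 2: {7,8,9,10}  ✓accept
'a' @ 3: {11,12}
'c' @ 4: {9,10,13}  ✓accept
'c' @ 5: {11,12}
'c' @ 6: {9,10,13}  ✓accept
after full input: {9,10,13}  (accept=9 in)

Answer: ACCEPT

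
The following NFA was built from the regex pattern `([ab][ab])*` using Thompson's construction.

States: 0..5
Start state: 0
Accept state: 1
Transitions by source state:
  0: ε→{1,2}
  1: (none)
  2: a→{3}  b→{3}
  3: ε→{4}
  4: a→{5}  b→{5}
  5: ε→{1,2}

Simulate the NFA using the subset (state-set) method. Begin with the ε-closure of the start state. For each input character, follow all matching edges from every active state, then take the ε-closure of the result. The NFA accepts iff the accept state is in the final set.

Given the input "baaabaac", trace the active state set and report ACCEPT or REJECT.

initial (ε-close {0}): {0,1,2}
'b' @ 1: {3,4}
'a' @ 2: {1,2,5}  ✓accept
'a' @ 3: {3,4}
'a' @ 4: {1,2,5}  ✓accept
'b' @ 5: {3,4}
'a' @ 6: {1,2,5}  ✓accept
'a' @ 7: {3,4}
'c' @ 8: {}  — dead — no transitions
end set {} — state 1 not in

Answer: REJECT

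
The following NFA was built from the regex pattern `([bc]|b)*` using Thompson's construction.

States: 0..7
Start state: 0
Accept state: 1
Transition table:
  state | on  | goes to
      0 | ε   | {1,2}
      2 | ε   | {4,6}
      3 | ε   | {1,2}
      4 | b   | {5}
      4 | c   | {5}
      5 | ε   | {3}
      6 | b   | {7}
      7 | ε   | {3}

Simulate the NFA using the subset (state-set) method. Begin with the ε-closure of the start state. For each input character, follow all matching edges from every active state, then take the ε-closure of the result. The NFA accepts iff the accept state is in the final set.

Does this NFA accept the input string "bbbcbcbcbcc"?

initial (ε-close {0}): {0,1,2,4,6}
'b' @ 1: {1,2,3,4,5,6,7}  ✓accept
'b' @ 2: {1,2,3,4,5,6,7}  ✓accept
'b' @ 3: {1,2,3,4,5,6,7}  ✓accept
'c' @ 4: {1,2,3,4,5,6}  ✓accept
'b' @ 5: {1,2,3,4,5,6,7}  ✓accept
'c' @ 6: {1,2,3,4,5,6}  ✓accept
'b' @ 7: {1,2,3,4,5,6,7}  ✓accept
'c' @ 8: {1,2,3,4,5,6}  ✓accept
'b' @ 9: {1,2,3,4,5,6,7}  ✓accept
'c' @ 10: {1,2,3,4,5,6}  ✓accept
'c' @ 11: {1,2,3,4,5,6}  ✓accept
final: {1,2,3,4,5,6}; accept 1 in set

Answer: ACCEPT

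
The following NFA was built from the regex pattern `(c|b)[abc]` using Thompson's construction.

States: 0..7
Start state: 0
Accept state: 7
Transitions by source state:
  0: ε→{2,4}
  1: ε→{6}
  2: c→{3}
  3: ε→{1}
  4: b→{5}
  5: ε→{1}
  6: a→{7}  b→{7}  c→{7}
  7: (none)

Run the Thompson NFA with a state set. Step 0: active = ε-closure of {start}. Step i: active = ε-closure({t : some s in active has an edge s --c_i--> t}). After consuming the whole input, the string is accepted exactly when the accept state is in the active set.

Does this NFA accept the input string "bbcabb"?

Answer: REJECT

Steps:
initial (ε-close {0}): {0,2,4}
'b' @ 1: {1,5,6}
'b' @ 2: {7}  (accept∈set)
'c' @ 3: {}  — dead — no transitions
rest 'abb' ignored (set empty)
after full input: {}  (accept=7 not in)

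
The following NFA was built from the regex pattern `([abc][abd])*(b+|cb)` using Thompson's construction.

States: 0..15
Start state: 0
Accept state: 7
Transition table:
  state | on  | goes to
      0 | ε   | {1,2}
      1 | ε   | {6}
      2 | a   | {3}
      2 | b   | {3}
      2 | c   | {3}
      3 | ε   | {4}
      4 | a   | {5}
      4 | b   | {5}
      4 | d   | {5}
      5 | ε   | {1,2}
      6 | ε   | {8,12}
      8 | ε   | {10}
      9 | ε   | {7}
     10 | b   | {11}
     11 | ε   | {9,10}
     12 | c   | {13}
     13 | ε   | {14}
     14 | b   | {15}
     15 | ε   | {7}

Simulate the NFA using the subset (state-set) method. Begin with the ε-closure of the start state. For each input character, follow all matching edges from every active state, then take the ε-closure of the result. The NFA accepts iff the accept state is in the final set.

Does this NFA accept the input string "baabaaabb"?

initial (ε-close {0}): {0,1,2,6,8,10,12}
'b' @ 1: {3,4,7,9,10,11}  (accept∈set)
'a' @ 2: {1,2,5,6,8,10,12}
'a' @ 3: {3,4}
'b' @ 4: {1,2,5,6,8,10,12}
'a' @ 5: {3,4}
'a' @ 6: {1,2,5,6,8,10,12}
'a' @ 7: {3,4}
'b' @ 8: {1,2,5,6,8,10,12}
'b' @ 9: {3,4,7,9,10,11}  (accept∈set)
final: {3,4,7,9,10,11}; accept 7 in set

Answer: ACCEPT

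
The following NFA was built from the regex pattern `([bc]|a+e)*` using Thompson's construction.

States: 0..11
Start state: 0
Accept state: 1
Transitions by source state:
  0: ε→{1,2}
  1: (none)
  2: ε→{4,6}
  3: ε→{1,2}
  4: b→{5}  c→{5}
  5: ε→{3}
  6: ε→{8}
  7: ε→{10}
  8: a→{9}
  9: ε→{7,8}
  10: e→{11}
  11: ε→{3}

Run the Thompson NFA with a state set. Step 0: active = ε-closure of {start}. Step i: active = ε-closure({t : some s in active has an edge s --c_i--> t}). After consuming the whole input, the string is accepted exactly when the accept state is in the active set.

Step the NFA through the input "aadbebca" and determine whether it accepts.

Answer: REJECT

Derivation:
start: ε-closure({0}) = {0,1,2,4,6,8}
'a' @ 1: {7,8,9,10}
'a' @ 2: {7,8,9,10}
'd' @ 3: {}  — state set empty
rest 'bebca' ignored (set empty)
end set {} — state 1 not in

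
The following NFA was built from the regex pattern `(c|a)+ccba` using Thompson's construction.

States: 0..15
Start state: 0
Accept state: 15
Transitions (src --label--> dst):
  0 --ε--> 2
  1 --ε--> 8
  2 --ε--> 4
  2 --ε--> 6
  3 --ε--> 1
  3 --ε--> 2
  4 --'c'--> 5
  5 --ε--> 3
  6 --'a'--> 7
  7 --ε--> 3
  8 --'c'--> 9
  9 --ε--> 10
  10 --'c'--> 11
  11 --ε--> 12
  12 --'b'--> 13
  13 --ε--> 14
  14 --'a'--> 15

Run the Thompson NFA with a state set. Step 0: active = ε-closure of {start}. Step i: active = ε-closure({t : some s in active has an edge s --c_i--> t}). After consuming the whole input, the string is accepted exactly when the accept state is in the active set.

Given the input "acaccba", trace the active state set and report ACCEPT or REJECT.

Answer: ACCEPT

Derivation:
S₀ = ε-closure({0}) = {0,2,4,6}
'a' @ 1: {1,2,3,4,6,7,8}
'c' @ 2: {1,2,3,4,5,6,8,9,10}
'a' @ 3: {1,2,3,4,6,7,8}
'c' @ 4: {1,2,3,4,5,6,8,9,10}
'c' @ 5: {1,2,3,4,5,6,8,9,10,11,12}
'b' @ 6: {13,14}
'a' @ 7: {15}  ✓accept
end set {15} — state 15 in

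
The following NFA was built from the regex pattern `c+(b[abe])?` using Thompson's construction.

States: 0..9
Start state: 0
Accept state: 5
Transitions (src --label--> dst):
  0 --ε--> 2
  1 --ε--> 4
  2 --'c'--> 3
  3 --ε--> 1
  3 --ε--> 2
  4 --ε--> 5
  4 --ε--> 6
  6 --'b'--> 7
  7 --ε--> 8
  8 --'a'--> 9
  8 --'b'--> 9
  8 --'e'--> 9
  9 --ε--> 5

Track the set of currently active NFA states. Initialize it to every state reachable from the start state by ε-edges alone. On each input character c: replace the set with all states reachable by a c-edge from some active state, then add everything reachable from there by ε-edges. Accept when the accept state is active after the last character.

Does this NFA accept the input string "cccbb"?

start: ε-closure({0}) = {0,2}
'c' @ 1: {1,2,3,4,5,6}  [accepting]
'c' @ 2: {1,2,3,4,5,6}  [accepting]
'c' @ 3: {1,2,3,4,5,6}  [accepting]
'b' @ 4: {7,8}
'b' @ 5: {5,9}  [accepting]
final: {5,9}; accept 5 in set

Answer: ACCEPT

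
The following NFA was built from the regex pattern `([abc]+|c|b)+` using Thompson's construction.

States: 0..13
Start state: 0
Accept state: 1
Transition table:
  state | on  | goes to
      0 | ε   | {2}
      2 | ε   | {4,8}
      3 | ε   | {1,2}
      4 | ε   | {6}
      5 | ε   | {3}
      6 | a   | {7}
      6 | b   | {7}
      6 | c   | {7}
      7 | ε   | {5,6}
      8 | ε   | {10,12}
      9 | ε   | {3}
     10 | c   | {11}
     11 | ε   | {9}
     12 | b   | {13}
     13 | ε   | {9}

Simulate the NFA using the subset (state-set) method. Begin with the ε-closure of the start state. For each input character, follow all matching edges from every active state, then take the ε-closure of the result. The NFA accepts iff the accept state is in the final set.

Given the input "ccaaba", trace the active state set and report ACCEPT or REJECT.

Answer: ACCEPT

Steps:
S₀ = ε-closure({0}) = {0,2,4,6,8,10,12}
'c' @ 1: {1,2,3,4,5,6,7,8,9,10,11,12}  (accept∈set)
'c' @ 2: {1,2,3,4,5,6,7,8,9,10,11,12}  (accept∈set)
'a' @ 3: {1,2,3,4,5,6,7,8,10,12}  (accept∈set)
'a' @ 4: {1,2,3,4,5,6,7,8,10,12}  (accept∈set)
'b' @ 5: {1,2,3,4,5,6,7,8,9,10,12,13}  (accept∈set)
'a' @ 6: {1,2,3,4,5,6,7,8,10,12}  (accept∈set)
after full input: {1,2,3,4,5,6,7,8,10,12}  (accept=1 in)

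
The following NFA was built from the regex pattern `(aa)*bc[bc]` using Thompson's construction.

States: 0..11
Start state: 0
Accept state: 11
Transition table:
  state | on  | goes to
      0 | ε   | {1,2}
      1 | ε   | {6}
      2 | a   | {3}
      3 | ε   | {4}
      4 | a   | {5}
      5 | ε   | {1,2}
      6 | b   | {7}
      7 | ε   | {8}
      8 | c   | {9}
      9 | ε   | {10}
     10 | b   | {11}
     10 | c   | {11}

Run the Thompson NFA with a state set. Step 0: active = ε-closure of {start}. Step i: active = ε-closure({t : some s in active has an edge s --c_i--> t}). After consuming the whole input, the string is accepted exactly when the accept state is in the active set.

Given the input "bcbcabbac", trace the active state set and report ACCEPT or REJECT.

Answer: REJECT

Trace:
S₀ = ε-closure({0}) = {0,1,2,6}
'b' @ 1: {7,8}
'c' @ 2: {9,10}
'b' @ 3: {11}  [accepting]
'c' @ 4: {}  — no active states
rest 'abbac' ignored (set empty)
after full input: {}  (accept=11 not in)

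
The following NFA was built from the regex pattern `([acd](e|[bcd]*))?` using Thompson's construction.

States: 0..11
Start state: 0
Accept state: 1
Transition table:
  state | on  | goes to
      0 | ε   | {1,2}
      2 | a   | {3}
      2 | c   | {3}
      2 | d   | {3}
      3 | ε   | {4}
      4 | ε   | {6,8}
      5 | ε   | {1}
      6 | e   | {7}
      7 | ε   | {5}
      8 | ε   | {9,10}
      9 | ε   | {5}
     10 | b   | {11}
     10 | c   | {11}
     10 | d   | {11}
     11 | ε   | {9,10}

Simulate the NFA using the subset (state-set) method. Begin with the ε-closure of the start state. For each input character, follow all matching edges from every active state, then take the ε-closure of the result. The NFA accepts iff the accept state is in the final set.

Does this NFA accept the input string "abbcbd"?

Answer: ACCEPT

Derivation:
initial (ε-close {0}): {0,1,2}
'a' @ 1: {1,3,4,5,6,8,9,10}  ✓accept
'b' @ 2: {1,5,9,10,11}  ✓accept
'b' @ 3: {1,5,9,10,11}  ✓accept
'c' @ 4: {1,5,9,10,11}  ✓accept
'b' @ 5: {1,5,9,10,11}  ✓accept
'd' @ 6: {1,5,9,10,11}  ✓accept
final: {1,5,9,10,11}; accept 1 in set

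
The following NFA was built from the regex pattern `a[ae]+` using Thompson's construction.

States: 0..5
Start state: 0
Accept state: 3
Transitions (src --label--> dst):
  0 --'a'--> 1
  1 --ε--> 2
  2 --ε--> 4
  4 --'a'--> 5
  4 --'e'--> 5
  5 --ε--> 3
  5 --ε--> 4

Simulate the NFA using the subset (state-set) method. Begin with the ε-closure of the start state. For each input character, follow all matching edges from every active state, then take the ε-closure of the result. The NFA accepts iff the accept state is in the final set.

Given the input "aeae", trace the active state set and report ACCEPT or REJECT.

Answer: ACCEPT

Trace:
S₀ = ε-closure({0}) = {0}
'a' @ 1: {1,2,4}
'e' @ 2: {3,4,5}  [accepting]
'a' @ 3: {3,4,5}  [accepting]
'e' @ 4: {3,4,5}  [accepting]
after full input: {3,4,5}  (accept=3 in)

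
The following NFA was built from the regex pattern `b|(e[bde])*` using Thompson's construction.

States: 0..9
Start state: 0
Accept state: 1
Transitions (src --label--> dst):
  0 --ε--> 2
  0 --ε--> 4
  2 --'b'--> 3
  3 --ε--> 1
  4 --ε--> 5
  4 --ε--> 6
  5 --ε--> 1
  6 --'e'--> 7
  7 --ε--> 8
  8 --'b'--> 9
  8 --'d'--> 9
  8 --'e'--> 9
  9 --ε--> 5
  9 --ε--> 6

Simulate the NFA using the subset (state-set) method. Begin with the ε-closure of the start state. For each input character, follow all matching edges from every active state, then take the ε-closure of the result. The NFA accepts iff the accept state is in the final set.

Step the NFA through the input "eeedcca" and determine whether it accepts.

Answer: REJECT

Derivation:
start: ε-closure({0}) = {0,1,2,4,5,6}
'e' @ 1: {7,8}
'e' @ 2: {1,5,6,9}  ✓accept
'e' @ 3: {7,8}
'd' @ 4: {1,5,6,9}  ✓accept
'c' @ 5: {}  — dead — no transitions
rest 'ca' ignored (set empty)
end set {} — state 1 not in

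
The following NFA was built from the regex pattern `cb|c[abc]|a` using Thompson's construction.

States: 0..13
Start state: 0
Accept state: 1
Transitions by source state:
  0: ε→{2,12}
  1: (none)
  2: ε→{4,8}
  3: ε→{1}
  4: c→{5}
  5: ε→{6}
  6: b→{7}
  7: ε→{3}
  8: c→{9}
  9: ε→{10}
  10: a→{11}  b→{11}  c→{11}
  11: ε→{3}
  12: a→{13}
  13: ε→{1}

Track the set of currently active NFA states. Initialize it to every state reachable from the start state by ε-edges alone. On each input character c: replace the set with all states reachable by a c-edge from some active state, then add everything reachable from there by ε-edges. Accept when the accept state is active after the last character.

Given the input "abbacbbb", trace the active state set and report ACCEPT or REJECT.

Answer: REJECT

Trace:
start: ε-closure({0}) = {0,2,4,8,12}
'a' @ 1: {1,13}  (accept∈set)
'b' @ 2: {}  — state set empty
rest 'bacbbb' ignored (set empty)
end set {} — state 1 not in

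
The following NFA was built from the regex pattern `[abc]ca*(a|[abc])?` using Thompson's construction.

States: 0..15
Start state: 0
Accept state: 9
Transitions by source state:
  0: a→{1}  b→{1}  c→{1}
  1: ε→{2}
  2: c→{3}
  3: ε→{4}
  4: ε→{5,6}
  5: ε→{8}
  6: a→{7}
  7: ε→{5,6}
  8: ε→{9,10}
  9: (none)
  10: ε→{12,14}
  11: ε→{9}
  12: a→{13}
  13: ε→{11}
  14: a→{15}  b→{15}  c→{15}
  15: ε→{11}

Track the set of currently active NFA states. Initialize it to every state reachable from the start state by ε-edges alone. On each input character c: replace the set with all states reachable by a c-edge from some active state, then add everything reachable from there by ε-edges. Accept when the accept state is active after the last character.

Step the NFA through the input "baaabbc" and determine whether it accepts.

Answer: REJECT

Steps:
S₀ = ε-closure({0}) = {0}
'b' @ 1: {1,2}
'a' @ 2: {}  — no active states
rest 'aabbc' ignored (set empty)
final: {}; accept 9 not in set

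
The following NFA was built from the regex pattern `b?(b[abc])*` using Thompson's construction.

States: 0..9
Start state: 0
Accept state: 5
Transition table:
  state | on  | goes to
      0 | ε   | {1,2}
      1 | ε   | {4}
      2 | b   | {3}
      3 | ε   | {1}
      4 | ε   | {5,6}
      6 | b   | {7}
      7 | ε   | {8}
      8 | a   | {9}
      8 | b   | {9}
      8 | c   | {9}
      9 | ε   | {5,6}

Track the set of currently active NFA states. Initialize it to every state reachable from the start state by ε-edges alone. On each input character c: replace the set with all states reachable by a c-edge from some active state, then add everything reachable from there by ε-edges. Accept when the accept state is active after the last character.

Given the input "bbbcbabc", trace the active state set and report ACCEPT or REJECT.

Answer: ACCEPT

Trace:
S₀ = ε-closure({0}) = {0,1,2,4,5,6}
'b' @ 1: {1,3,4,5,6,7,8}  [accepting]
'b' @ 2: {5,6,7,8,9}  [accepting]
'b' @ 3: {5,6,7,8,9}  [accepting]
'c' @ 4: {5,6,9}  [accepting]
'b' @ 5: {7,8}
'a' @ 6: {5,6,9}  [accepting]
'b' @ 7: {7,8}
'c' @ 8: {5,6,9}  [accepting]
final: {5,6,9}; accept 5 in set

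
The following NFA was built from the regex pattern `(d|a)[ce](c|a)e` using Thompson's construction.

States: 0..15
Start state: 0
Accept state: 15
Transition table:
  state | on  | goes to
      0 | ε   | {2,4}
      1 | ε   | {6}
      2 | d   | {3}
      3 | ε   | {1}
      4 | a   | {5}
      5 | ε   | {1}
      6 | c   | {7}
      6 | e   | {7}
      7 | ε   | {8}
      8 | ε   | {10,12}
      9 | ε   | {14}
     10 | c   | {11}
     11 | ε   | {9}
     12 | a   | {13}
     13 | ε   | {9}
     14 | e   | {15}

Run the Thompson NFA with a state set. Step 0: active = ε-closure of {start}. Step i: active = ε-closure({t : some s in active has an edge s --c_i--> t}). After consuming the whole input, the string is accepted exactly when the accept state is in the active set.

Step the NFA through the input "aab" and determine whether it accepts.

Answer: REJECT

Trace:
S₀ = ε-closure({0}) = {0,2,4}
'a' @ 1: {1,5,6}
'a' @ 2: {}  — dead — no transitions
rest 'b' ignored (set empty)
final: {}; accept 15 not in set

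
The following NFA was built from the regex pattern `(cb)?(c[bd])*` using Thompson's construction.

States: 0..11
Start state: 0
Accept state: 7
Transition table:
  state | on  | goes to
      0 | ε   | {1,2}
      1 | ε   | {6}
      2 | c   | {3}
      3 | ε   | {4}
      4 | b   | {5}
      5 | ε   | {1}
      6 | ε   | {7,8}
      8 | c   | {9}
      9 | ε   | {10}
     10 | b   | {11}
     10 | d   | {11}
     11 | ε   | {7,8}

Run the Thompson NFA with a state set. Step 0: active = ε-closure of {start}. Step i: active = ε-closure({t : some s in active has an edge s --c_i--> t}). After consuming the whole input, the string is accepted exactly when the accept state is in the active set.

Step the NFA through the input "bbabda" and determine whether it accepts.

initial (ε-close {0}): {0,1,2,6,7,8}
'b' @ 1: {}  — dead — no transitions
rest 'babda' ignored (set empty)
final: {}; accept 7 not in set

Answer: REJECT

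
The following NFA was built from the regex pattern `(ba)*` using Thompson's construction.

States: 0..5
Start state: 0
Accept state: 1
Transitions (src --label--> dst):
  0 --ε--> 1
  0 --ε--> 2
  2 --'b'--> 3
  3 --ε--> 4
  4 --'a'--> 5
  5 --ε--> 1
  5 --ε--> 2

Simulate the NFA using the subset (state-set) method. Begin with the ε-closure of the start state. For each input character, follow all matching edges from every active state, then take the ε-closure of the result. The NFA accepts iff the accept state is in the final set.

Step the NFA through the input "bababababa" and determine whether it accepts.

S₀ = ε-closure({0}) = {0,1,2}
'b' @ 1: {3,4}
'a' @ 2: {1,2,5}  [accepting]
'b' @ 3: {3,4}
'a' @ 4: {1,2,5}  [accepting]
'b' @ 5: {3,4}
'a' @ 6: {1,2,5}  [accepting]
'b' @ 7: {3,4}
'a' @ 8: {1,2,5}  [accepting]
'b' @ 9: {3,4}
'a' @ 10: {1,2,5}  [accepting]
final: {1,2,5}; accept 1 in set

Answer: ACCEPT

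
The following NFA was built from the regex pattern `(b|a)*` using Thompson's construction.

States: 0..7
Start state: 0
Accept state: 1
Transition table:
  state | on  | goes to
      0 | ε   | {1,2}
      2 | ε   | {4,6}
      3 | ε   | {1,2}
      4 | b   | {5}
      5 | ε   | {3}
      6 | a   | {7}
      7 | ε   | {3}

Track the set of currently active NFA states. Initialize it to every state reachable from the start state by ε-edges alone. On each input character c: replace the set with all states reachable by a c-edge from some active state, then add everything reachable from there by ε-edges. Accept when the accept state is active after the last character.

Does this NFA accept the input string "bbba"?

S₀ = ε-closure({0}) = {0,1,2,4,6}
'b' @ 1: {1,2,3,4,5,6}  [accepting]
'b' @ 2: {1,2,3,4,5,6}  [accepting]
'b' @ 3: {1,2,3,4,5,6}  [accepting]
'a' @ 4: {1,2,3,4,6,7}  [accepting]
final: {1,2,3,4,6,7}; accept 1 in set

Answer: ACCEPT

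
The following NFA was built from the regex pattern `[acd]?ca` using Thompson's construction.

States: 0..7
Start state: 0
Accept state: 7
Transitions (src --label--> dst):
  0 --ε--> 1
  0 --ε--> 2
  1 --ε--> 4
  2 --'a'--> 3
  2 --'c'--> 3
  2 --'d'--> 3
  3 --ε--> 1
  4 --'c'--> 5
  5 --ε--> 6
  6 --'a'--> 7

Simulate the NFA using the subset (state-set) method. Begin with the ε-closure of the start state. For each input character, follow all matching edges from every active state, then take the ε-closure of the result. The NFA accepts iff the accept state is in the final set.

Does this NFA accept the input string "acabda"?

Answer: REJECT

Steps:
S₀ = ε-closure({0}) = {0,1,2,4}
'a' @ 1: {1,3,4}
'c' @ 2: {5,6}
'a' @ 3: {7}  [accepting]
'b' @ 4: {}  — state set empty
rest 'da' ignored (set empty)
final: {}; accept 7 not in set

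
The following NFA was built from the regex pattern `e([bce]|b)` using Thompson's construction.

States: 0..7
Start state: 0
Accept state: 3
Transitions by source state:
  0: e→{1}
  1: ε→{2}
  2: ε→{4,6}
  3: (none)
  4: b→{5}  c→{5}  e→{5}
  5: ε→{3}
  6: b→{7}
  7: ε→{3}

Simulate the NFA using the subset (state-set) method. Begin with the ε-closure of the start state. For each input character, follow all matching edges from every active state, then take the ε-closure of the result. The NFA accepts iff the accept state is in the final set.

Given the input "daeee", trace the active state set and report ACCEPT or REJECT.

Answer: REJECT

Trace:
S₀ = ε-closure({0}) = {0}
'd' @ 1: {}  — no active states
rest 'aeee' ignored (set empty)
final: {}; accept 3 not in set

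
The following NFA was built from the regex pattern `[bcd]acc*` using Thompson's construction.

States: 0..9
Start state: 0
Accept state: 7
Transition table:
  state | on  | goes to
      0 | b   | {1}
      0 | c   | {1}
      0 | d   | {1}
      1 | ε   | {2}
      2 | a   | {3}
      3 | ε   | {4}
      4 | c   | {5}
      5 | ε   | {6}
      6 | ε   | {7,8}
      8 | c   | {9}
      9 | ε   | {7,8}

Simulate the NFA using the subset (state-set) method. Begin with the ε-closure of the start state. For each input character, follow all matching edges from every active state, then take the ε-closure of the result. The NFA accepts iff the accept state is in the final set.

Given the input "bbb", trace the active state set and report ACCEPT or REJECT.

initial (ε-close {0}): {0}
'b' @ 1: {1,2}
'b' @ 2: {}  — state set empty
rest 'b' ignored (set empty)
after full input: {}  (accept=7 not in)

Answer: REJECT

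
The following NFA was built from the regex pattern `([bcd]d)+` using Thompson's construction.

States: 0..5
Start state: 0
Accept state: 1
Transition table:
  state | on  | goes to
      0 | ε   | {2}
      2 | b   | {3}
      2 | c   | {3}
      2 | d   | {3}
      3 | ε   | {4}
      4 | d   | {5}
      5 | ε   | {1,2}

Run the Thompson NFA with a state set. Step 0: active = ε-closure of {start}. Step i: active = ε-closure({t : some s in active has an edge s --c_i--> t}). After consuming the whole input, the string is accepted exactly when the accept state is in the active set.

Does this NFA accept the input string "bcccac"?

Answer: REJECT

Steps:
S₀ = ε-closure({0}) = {0,2}
'b' @ 1: {3,4}
'c' @ 2: {}  — no active states
rest 'ccac' ignored (set empty)
end set {} — state 1 not in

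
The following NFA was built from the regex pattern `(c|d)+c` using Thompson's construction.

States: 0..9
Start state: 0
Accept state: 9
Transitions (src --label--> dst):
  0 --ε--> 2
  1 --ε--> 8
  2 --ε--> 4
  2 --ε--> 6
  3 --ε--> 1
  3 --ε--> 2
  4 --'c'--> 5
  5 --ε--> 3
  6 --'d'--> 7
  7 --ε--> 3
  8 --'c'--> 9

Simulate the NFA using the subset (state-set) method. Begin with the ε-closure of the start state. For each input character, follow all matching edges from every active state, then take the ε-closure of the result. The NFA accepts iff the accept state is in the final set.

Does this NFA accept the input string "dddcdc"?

Answer: ACCEPT

Derivation:
initial (ε-close {0}): {0,2,4,6}
'd' @ 1: {1,2,3,4,6,7,8}
'd' @ 2: {1,2,3,4,6,7,8}
'd' @ 3: {1,2,3,4,6,7,8}
'c' @ 4: {1,2,3,4,5,6,8,9}  [accepting]
'd' @ 5: {1,2,3,4,6,7,8}
'c' @ 6: {1,2,3,4,5,6,8,9}  [accepting]
final: {1,2,3,4,5,6,8,9}; accept 9 in set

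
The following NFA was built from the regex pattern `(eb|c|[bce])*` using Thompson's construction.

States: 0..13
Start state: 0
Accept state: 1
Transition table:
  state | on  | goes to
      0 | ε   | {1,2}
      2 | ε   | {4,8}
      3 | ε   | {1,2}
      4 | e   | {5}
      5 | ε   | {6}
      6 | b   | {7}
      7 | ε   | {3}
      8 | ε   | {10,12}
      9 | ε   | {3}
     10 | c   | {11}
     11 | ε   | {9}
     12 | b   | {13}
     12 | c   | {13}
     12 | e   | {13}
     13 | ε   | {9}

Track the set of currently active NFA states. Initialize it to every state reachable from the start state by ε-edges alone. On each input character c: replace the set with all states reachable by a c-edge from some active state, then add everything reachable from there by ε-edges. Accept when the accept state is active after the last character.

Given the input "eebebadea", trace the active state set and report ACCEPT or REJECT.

Answer: REJECT

Derivation:
start: ε-closure({0}) = {0,1,2,4,8,10,12}
'e' @ 1: {1,2,3,4,5,6,8,9,10,12,13}  (accept∈set)
'e' @ 2: {1,2,3,4,5,6,8,9,10,12,13}  (accept∈set)
'b' @ 3: {1,2,3,4,7,8,9,10,12,13}  (accept∈set)
'e' @ 4: {1,2,3,4,5,6,8,9,10,12,13}  (accept∈set)
'b' @ 5: {1,2,3,4,7,8,9,10,12,13}  (accept∈set)
'a' @ 6: {}  — state set empty
rest 'dea' ignored (set empty)
end set {} — state 1 not in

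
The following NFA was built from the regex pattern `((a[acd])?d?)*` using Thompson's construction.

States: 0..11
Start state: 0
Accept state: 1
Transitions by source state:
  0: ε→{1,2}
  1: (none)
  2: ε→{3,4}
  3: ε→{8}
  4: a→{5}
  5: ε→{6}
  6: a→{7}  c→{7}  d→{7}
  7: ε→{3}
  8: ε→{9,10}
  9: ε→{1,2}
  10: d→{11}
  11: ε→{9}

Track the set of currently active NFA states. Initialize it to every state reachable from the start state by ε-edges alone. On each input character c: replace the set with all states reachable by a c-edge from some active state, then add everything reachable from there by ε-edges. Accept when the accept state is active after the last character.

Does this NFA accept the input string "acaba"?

Answer: REJECT

Trace:
initial (ε-close {0}): {0,1,2,3,4,8,9,10}
'a' @ 1: {5,6}
'c' @ 2: {1,2,3,4,7,8,9,10}  (accept∈set)
'a' @ 3: {5,6}
'b' @ 4: {}  — dead — no transitions
rest 'a' ignored (set empty)
after full input: {}  (accept=1 not in)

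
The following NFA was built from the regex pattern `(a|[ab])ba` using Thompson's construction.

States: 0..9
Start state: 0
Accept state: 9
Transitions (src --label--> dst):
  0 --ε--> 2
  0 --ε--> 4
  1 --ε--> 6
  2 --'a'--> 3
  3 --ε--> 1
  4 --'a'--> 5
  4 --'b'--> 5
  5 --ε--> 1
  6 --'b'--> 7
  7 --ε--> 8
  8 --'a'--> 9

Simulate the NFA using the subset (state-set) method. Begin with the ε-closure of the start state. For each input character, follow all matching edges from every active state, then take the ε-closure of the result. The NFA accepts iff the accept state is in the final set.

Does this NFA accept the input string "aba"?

start: ε-closure({0}) = {0,2,4}
'a' @ 1: {1,3,5,6}
'b' @ 2: {7,8}
'a' @ 3: {9}  (accept∈set)
end set {9} — state 9 in

Answer: ACCEPT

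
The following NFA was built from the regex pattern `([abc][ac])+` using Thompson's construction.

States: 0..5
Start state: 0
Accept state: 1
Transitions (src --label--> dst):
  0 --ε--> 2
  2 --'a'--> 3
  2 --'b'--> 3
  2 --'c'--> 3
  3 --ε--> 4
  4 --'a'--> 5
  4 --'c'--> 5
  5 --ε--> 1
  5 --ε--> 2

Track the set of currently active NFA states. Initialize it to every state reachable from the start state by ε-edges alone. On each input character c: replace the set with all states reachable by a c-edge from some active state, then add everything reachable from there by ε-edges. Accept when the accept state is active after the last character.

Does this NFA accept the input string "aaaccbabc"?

Answer: REJECT

Trace:
initial (ε-close {0}): {0,2}
'a' @ 1: {3,4}
'a' @ 2: {1,2,5}  (accept∈set)
'a' @ 3: {3,4}
'c' @ 4: {1,2,5}  (accept∈set)
'c' @ 5: {3,4}
'b' @ 6: {}  — dead — no transitions
rest 'abc' ignored (set empty)
after full input: {}  (accept=1 not in)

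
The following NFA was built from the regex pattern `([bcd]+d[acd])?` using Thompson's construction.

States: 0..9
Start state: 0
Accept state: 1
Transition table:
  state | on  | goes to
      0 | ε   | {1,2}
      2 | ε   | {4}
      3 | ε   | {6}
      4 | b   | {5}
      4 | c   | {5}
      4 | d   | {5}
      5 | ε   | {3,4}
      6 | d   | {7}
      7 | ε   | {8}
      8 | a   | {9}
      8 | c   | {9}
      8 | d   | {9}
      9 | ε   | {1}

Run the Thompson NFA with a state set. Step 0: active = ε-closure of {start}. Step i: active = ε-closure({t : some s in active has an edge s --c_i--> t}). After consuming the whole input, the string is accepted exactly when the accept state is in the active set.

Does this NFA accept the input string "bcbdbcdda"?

Answer: ACCEPT

Steps:
start: ε-closure({0}) = {0,1,2,4}
'b' @ 1: {3,4,5,6}
'c' @ 2: {3,4,5,6}
'b' @ 3: {3,4,5,6}
'd' @ 4: {3,4,5,6,7,8}
'b' @ 5: {3,4,5,6}
'c' @ 6: {3,4,5,6}
'd' @ 7: {3,4,5,6,7,8}
'd' @ 8: {1,3,4,5,6,7,8,9}  [accepting]
'a' @ 9: {1,9}  [accepting]
final: {1,9}; accept 1 in set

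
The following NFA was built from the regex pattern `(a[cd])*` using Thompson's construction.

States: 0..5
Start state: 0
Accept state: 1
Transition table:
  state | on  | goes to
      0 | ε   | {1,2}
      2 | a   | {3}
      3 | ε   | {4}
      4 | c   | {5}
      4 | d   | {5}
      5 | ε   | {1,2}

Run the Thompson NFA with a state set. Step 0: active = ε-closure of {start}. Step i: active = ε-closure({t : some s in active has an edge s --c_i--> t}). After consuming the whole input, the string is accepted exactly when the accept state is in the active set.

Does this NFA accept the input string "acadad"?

S₀ = ε-closure({0}) = {0,1,2}
'a' @ 1: {3,4}
'c' @ 2: {1,2,5}  ✓accept
'a' @ 3: {3,4}
'd' @ 4: {1,2,5}  ✓accept
'a' @ 5: {3,4}
'd' @ 6: {1,2,5}  ✓accept
after full input: {1,2,5}  (accept=1 in)

Answer: ACCEPT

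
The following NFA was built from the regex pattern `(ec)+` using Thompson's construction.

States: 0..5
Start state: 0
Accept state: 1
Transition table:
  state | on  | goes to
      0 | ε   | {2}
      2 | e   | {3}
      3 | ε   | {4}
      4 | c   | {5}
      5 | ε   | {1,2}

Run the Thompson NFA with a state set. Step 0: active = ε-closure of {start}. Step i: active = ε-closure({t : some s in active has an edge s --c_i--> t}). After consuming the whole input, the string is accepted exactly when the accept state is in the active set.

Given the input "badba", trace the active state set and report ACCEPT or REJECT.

Answer: REJECT

Derivation:
initial (ε-close {0}): {0,2}
'b' @ 1: {}  — dead — no transitions
rest 'adba' ignored (set empty)
final: {}; accept 1 not in set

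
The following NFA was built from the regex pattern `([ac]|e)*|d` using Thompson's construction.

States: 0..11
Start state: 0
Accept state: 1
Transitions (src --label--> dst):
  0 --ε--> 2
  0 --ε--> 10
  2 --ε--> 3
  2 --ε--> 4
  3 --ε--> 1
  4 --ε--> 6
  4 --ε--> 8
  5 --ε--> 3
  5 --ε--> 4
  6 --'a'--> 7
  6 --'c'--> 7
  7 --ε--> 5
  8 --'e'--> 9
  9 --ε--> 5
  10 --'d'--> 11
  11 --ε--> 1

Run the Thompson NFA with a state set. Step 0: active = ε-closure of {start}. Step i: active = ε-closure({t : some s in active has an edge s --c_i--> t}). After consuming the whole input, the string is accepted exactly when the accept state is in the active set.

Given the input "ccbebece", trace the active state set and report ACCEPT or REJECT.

start: ε-closure({0}) = {0,1,2,3,4,6,8,10}
'c' @ 1: {1,3,4,5,6,7,8}  (accept∈set)
'c' @ 2: {1,3,4,5,6,7,8}  (accept∈set)
'b' @ 3: {}  — dead — no transitions
rest 'ebece' ignored (set empty)
end set {} — state 1 not in

Answer: REJECT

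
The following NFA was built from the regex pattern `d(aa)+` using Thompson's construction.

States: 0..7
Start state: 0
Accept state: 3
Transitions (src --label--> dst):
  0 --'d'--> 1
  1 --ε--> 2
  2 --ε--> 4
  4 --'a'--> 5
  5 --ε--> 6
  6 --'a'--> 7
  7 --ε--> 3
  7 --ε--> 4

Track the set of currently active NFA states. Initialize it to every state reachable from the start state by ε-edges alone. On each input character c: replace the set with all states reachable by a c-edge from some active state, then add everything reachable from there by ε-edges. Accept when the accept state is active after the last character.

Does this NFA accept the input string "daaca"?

Answer: REJECT

Trace:
initial (ε-close {0}): {0}
'd' @ 1: {1,2,4}
'a' @ 2: {5,6}
'a' @ 3: {3,4,7}  [accepting]
'c' @ 4: {}  — dead — no transitions
rest 'a' ignored (set empty)
after full input: {}  (accept=3 not in)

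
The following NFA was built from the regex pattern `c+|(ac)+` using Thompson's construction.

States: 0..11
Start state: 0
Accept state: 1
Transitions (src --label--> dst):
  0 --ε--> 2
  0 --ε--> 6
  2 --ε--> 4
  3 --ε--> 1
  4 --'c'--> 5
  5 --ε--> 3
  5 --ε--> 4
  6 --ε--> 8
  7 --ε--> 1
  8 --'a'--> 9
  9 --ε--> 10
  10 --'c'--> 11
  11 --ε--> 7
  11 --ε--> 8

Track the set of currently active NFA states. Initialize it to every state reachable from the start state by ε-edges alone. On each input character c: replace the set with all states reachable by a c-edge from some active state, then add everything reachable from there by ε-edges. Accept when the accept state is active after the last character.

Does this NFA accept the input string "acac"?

Answer: ACCEPT

Trace:
S₀ = ε-closure({0}) = {0,2,4,6,8}
'a' @ 1: {9,10}
'c' @ 2: {1,7,8,11}  (accept∈set)
'a' @ 3: {9,10}
'c' @ 4: {1,7,8,11}  (accept∈set)
after full input: {1,7,8,11}  (accept=1 in)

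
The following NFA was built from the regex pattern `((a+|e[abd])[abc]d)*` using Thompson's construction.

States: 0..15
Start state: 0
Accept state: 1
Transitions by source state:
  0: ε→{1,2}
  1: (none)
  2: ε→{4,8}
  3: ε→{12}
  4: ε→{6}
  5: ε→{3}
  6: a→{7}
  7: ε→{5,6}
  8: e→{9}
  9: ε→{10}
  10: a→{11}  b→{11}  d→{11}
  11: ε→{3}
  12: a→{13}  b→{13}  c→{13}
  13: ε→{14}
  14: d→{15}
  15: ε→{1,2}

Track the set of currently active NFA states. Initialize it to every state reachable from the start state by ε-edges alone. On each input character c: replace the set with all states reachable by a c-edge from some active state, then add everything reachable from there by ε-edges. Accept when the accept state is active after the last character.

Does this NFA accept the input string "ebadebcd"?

Answer: ACCEPT

Steps:
start: ε-closure({0}) = {0,1,2,4,6,8}
'e' @ 1: {9,10}
'b' @ 2: {3,11,12}
'a' @ 3: {13,14}
'd' @ 4: {1,2,4,6,8,15}  [accepting]
'e' @ 5: {9,10}
'b' @ 6: {3,11,12}
'c' @ 7: {13,14}
'd' @ 8: {1,2,4,6,8,15}  [accepting]
after full input: {1,2,4,6,8,15}  (accept=1 in)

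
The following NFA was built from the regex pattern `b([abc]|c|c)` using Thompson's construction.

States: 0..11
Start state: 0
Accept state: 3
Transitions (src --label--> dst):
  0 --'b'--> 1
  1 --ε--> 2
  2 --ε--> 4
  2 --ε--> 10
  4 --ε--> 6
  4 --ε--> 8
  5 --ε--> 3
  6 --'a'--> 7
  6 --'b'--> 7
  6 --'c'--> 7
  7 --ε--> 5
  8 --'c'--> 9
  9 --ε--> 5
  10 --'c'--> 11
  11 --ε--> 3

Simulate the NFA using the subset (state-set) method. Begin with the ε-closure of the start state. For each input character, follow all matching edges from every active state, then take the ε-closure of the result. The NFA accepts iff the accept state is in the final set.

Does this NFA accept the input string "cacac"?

Answer: REJECT

Derivation:
S₀ = ε-closure({0}) = {0}
'c' @ 1: {}  — state set empty
rest 'acac' ignored (set empty)
final: {}; accept 3 not in set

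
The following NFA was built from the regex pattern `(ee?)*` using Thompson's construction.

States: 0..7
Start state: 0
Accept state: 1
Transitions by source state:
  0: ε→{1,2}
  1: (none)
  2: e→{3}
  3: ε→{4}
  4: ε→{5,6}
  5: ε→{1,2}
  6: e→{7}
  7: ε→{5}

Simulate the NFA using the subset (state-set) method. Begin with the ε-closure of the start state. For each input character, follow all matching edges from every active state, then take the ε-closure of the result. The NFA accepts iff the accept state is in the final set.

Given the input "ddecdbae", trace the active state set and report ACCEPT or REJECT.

initial (ε-close {0}): {0,1,2}
'd' @ 1: {}  — dead — no transitions
rest 'decdbae' ignored (set empty)
final: {}; accept 1 not in set

Answer: REJECT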